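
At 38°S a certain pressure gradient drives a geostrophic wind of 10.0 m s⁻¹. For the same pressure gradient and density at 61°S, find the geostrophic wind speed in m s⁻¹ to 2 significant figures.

With the same pressure gradient and density, V_g ∝ 1/f ∝ 1/sin φ.
V₂ = V₁ · sin φ₁ / sin φ₂ = 10.0 × sin 38° / sin 61°
V₂ = 10.0 × 0.6157/0.8746 = 7.0 m s⁻¹

7.0 m s⁻¹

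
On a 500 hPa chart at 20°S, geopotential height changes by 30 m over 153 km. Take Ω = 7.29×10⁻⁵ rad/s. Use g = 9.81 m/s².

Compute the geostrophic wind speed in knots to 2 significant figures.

75 knots

Coriolis parameter at 20°S:
f = 2Ω sin φ = 2 × 7.29×10⁻⁵ × sin 20° = 4.99×10⁻⁵ s⁻¹
Height gradient: |∂Z/∂n| = 30 m / 153000 m = 1.96×10⁻⁴
On a pressure surface, geostrophic balance gives V_g = (g/f)|∂Z/∂n|:
V_g = 9.81 × 1.96×10⁻⁴ / 4.99×10⁻⁵ = 38.6 m/s
Converting: 38.6 m/s × 1.944 = 75 knots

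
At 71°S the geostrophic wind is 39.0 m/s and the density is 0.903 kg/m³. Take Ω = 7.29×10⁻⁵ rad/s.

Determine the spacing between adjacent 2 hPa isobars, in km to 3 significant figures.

Coriolis parameter at 71°S:
f = 2Ω sin φ = 2 × 7.29×10⁻⁵ × sin 71° = 1.38×10⁻⁴ s⁻¹
Geostrophic balance rearranged: |∂P/∂n| = f ρ V_g
|∂P/∂n| = 1.38×10⁻⁴ × 0.903 × 39.0 = 4.85×10⁻³ Pa/m
Isobar spacing: Δn = ΔP/|∂P/∂n| = 200 Pa / 4.85×10⁻³ Pa/m = 41196 m ≈ 41.2 km

41.2 km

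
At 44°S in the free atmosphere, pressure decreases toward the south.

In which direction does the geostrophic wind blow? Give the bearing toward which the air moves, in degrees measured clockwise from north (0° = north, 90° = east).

090°

The pressure-gradient force points toward the south (bearing 180°).
Geostrophic balance: in the Southern Hemisphere the Coriolis force deflects motion to the left, so the geostrophic wind blows 90° to the left of the pressure-gradient force (low pressure on the right).
Rotating 180° by 90° counterclockwise gives 090° — the wind blows toward the east.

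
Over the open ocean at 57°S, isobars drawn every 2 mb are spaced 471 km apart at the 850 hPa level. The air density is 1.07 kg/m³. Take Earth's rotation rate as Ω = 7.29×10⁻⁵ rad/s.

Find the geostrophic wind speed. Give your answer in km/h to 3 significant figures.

Coriolis parameter at 57°S:
f = 2Ω sin φ = 2 × 7.29×10⁻⁵ × sin 57° = 1.22×10⁻⁴ s⁻¹
Pressure gradient: |∂P/∂n| = 200 Pa / 471000 m = 4.25×10⁻⁴ Pa/m
Geostrophic balance (pressure-gradient force = Coriolis force):
V_g = (1/(fρ)) |∂P/∂n| = 4.25×10⁻⁴ / (1.22×10⁻⁴ × 1.07) = 3.25 m/s
Converting: 3.25 m/s × 3.6 = 11.7 km/h

11.7 km/h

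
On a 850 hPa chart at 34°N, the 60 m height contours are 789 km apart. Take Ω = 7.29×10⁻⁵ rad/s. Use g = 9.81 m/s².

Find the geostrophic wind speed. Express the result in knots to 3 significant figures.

17.8 knots

Coriolis parameter at 34°N:
f = 2Ω sin φ = 2 × 7.29×10⁻⁵ × sin 34° = 8.15×10⁻⁵ s⁻¹
Height gradient: |∂Z/∂n| = 60 m / 789000 m = 7.60×10⁻⁵
On a pressure surface, geostrophic balance gives V_g = (g/f)|∂Z/∂n|:
V_g = 9.81 × 7.60×10⁻⁵ / 8.15×10⁻⁵ = 9.15 m/s
Converting: 9.15 m/s × 1.944 = 17.8 knots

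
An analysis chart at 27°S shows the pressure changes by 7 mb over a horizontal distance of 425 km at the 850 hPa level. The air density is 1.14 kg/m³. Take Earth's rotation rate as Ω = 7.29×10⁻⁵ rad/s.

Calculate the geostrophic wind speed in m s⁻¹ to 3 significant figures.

21.8 m s⁻¹

Coriolis parameter at 27°S:
f = 2Ω sin φ = 2 × 7.29×10⁻⁵ × sin 27° = 6.62×10⁻⁵ s⁻¹
Pressure gradient: |∂P/∂n| = 700 Pa / 425000 m = 1.65×10⁻³ Pa/m
Geostrophic balance (pressure-gradient force = Coriolis force):
V_g = (1/(fρ)) |∂P/∂n| = 1.65×10⁻³ / (6.62×10⁻⁵ × 1.14) = 21.8 m/s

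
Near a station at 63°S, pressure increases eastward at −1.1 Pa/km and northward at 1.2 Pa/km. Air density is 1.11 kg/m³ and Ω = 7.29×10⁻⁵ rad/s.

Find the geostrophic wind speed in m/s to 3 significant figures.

Coriolis parameter at 63°S:
f = 2Ω sin φ = 2 × 7.29×10⁻⁵ × sin 63° = 1.30×10⁻⁴ s⁻¹
In the Southern Hemisphere f is negative: f = −1.30×10⁻⁴ s⁻¹.
Component geostrophic relations (x east, y north):
u_g = −(1/(fρ)) ∂P/∂y,  v_g = (1/(fρ)) ∂P/∂x
u_g = −(1.2×10⁻³)/(−1.30×10⁻⁴ × 1.11) = 8.32 m/s;  v_g = (−1.1×10⁻³)/(−1.30×10⁻⁴ × 1.11) = 7.63 m/s
|V_g| = √(u_g² + v_g²) = 11.3 m/s

11.3 m/s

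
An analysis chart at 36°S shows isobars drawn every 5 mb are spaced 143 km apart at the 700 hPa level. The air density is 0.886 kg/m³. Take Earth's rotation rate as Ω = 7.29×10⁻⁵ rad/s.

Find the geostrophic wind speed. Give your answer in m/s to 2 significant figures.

Coriolis parameter at 36°S:
f = 2Ω sin φ = 2 × 7.29×10⁻⁵ × sin 36° = 8.57×10⁻⁵ s⁻¹
Pressure gradient: |∂P/∂n| = 500 Pa / 143000 m = 3.50×10⁻³ Pa/m
Geostrophic balance (pressure-gradient force = Coriolis force):
V_g = (1/(fρ)) |∂P/∂n| = 3.50×10⁻³ / (8.57×10⁻⁵ × 0.886) = 46.0 m/s

46 m/s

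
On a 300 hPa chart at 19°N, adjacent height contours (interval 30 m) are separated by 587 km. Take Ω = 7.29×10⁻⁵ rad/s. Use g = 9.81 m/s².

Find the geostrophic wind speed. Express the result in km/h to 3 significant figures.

38.0 km/h

Coriolis parameter at 19°N:
f = 2Ω sin φ = 2 × 7.29×10⁻⁵ × sin 19° = 4.75×10⁻⁵ s⁻¹
Height gradient: |∂Z/∂n| = 30 m / 587000 m = 5.11×10⁻⁵
On a pressure surface, geostrophic balance gives V_g = (g/f)|∂Z/∂n|:
V_g = 9.81 × 5.11×10⁻⁵ / 4.75×10⁻⁵ = 10.6 m/s
Converting: 10.6 m/s × 3.6 = 38.0 km/h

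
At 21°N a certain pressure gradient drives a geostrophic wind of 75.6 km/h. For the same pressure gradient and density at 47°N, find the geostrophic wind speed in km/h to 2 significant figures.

With the same pressure gradient and density, V_g ∝ 1/f ∝ 1/sin φ.
V₂ = V₁ · sin φ₁ / sin φ₂ = 75.6 × sin 21° / sin 47°
V₂ = 75.6 × 0.3584/0.7314 = 37 km/h

37 km/h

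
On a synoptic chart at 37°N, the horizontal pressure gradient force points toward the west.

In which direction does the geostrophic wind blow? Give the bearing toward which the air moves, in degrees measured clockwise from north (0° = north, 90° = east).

000°

The pressure-gradient force points toward the west (bearing 270°).
Geostrophic balance: in the Northern Hemisphere the Coriolis force deflects motion to the right, so the geostrophic wind blows 90° to the right of the pressure-gradient force (low pressure on the left).
Rotating 270° by 90° clockwise gives 000° — the wind blows toward the north.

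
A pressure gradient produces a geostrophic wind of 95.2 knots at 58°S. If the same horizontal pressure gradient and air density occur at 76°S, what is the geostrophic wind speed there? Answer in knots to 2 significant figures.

83 knots

With the same pressure gradient and density, V_g ∝ 1/f ∝ 1/sin φ.
V₂ = V₁ · sin φ₁ / sin φ₂ = 95.2 × sin 58° / sin 76°
V₂ = 95.2 × 0.8480/0.9703 = 83 knots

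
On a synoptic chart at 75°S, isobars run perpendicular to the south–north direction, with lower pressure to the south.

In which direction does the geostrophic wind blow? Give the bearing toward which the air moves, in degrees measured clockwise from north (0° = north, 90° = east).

090°

The pressure-gradient force points toward the south (bearing 180°).
Geostrophic balance: in the Southern Hemisphere the Coriolis force deflects motion to the left, so the geostrophic wind blows 90° to the left of the pressure-gradient force (low pressure on the right).
Rotating 180° by 90° counterclockwise gives 090° — the wind blows toward the east.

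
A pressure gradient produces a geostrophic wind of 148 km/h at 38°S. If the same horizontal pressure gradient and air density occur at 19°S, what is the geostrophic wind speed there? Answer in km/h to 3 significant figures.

With the same pressure gradient and density, V_g ∝ 1/f ∝ 1/sin φ.
V₂ = V₁ · sin φ₁ / sin φ₂ = 148 × sin 38° / sin 19°
V₂ = 148 × 0.6157/0.3256 = 280 km/h

280 km/h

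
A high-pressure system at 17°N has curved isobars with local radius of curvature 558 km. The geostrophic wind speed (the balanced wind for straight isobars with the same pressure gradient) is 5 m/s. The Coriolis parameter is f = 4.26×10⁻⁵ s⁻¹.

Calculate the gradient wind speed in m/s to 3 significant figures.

7.15 m/s

Around a high, pressure-gradient force acts outward with centrifugal, so Coriolis balances both:
fV = (1/ρ)|∂P/∂n| + V²/R  →  V² − fR·V + fR·V_g = 0
With fR = 4.26×10⁻⁵ × 558×10³ m = 23.8 m/s:
V = [fR − √((fR)² − 4 fR V_g)]/2 = [23.8 − √(23.8² − 4×23.8×5)]/2 = 7.15 m/s
Supergeostrophic (V > V_g = 5 m/s), as expected around a high.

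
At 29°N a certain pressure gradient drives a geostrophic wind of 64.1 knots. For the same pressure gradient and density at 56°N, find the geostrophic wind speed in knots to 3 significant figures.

With the same pressure gradient and density, V_g ∝ 1/f ∝ 1/sin φ.
V₂ = V₁ · sin φ₁ / sin φ₂ = 64.1 × sin 29° / sin 56°
V₂ = 64.1 × 0.4848/0.8290 = 37.5 knots

37.5 knots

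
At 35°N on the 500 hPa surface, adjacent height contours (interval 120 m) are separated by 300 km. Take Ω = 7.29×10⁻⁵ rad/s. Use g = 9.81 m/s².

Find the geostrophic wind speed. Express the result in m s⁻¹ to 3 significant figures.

Coriolis parameter at 35°N:
f = 2Ω sin φ = 2 × 7.29×10⁻⁵ × sin 35° = 8.36×10⁻⁵ s⁻¹
Height gradient: |∂Z/∂n| = 120 m / 300000 m = 4.00×10⁻⁴
On a pressure surface, geostrophic balance gives V_g = (g/f)|∂Z/∂n|:
V_g = 9.81 × 4.00×10⁻⁴ / 8.36×10⁻⁵ = 46.9 m/s

46.9 m s⁻¹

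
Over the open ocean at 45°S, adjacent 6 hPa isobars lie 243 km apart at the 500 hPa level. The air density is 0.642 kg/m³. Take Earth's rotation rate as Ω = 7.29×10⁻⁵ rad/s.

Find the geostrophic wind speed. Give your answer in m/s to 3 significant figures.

37.3 m/s

Coriolis parameter at 45°S:
f = 2Ω sin φ = 2 × 7.29×10⁻⁵ × sin 45° = 1.03×10⁻⁴ s⁻¹
Pressure gradient: |∂P/∂n| = 600 Pa / 243000 m = 2.47×10⁻³ Pa/m
Geostrophic balance (pressure-gradient force = Coriolis force):
V_g = (1/(fρ)) |∂P/∂n| = 2.47×10⁻³ / (1.03×10⁻⁴ × 0.642) = 37.3 m/s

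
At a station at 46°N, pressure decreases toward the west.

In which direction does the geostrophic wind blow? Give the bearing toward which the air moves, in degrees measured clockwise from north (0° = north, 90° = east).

The pressure-gradient force points toward the west (bearing 270°).
Geostrophic balance: in the Northern Hemisphere the Coriolis force deflects motion to the right, so the geostrophic wind blows 90° to the right of the pressure-gradient force (low pressure on the left).
Rotating 270° by 90° clockwise gives 000° — the wind blows toward the north.

000°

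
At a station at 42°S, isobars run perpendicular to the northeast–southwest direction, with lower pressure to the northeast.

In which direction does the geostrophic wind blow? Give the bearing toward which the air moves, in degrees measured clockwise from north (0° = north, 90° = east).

315°

The pressure-gradient force points toward the northeast (bearing 045°).
Geostrophic balance: in the Southern Hemisphere the Coriolis force deflects motion to the left, so the geostrophic wind blows 90° to the left of the pressure-gradient force (low pressure on the right).
Rotating 045° by 90° counterclockwise gives 315° — the wind blows toward the northwest.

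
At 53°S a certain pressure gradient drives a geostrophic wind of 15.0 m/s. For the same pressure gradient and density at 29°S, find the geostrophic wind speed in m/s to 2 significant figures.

With the same pressure gradient and density, V_g ∝ 1/f ∝ 1/sin φ.
V₂ = V₁ · sin φ₁ / sin φ₂ = 15.0 × sin 53° / sin 29°
V₂ = 15.0 × 0.7986/0.4848 = 25 m/s

25 m/s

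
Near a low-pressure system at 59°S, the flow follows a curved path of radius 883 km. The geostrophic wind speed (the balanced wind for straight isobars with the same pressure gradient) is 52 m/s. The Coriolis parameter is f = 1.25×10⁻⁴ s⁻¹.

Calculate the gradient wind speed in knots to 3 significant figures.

74.9 knots

Around a low, centrifugal force acts outward with Coriolis, so pressure-gradient force balances both:
(1/ρ)|∂P/∂n| = fV + V²/R  →  V² + fR·V − fR·V_g = 0
With fR = 1.25×10⁻⁴ × 883×10³ m = 110 m/s:
V = [−fR + √((fR)² + 4 fR V_g)]/2 = [−110 + √(110² + 4×110×52)]/2 = 38.5 m/s
Subgeostrophic (V < V_g = 52 m/s), as expected around a low.
Converting: 38.5 m/s × 1.944 = 74.9 knots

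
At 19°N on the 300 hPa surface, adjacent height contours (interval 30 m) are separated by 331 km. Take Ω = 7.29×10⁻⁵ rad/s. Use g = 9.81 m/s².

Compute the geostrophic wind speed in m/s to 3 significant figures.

18.7 m/s

Coriolis parameter at 19°N:
f = 2Ω sin φ = 2 × 7.29×10⁻⁵ × sin 19° = 4.75×10⁻⁵ s⁻¹
Height gradient: |∂Z/∂n| = 30 m / 331000 m = 9.06×10⁻⁵
On a pressure surface, geostrophic balance gives V_g = (g/f)|∂Z/∂n|:
V_g = 9.81 × 9.06×10⁻⁵ / 4.75×10⁻⁵ = 18.7 m/s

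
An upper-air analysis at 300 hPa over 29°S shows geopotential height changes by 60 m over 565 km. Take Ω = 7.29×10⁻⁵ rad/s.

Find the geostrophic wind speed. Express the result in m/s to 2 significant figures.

Coriolis parameter at 29°S:
f = 2Ω sin φ = 2 × 7.29×10⁻⁵ × sin 29° = 7.07×10⁻⁵ s⁻¹
Height gradient: |∂Z/∂n| = 60 m / 565000 m = 1.06×10⁻⁴
On a pressure surface, geostrophic balance gives V_g = (g/f)|∂Z/∂n|:
V_g = 9.81 × 1.06×10⁻⁴ / 7.07×10⁻⁵ = 14.7 m/s

15 m/s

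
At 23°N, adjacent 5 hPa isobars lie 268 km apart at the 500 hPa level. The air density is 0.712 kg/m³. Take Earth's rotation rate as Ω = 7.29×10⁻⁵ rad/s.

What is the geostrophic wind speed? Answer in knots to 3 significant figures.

Coriolis parameter at 23°N:
f = 2Ω sin φ = 2 × 7.29×10⁻⁵ × sin 23° = 5.70×10⁻⁵ s⁻¹
Pressure gradient: |∂P/∂n| = 500 Pa / 268000 m = 1.87×10⁻³ Pa/m
Geostrophic balance (pressure-gradient force = Coriolis force):
V_g = (1/(fρ)) |∂P/∂n| = 1.87×10⁻³ / (5.70×10⁻⁵ × 0.712) = 46.0 m/s
Converting: 46.0 m/s × 1.944 = 89.4 knots

89.4 knots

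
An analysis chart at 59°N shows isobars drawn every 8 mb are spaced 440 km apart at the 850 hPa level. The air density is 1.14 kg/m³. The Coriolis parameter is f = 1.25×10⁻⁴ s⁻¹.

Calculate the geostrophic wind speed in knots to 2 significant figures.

25 knots

Pressure gradient: |∂P/∂n| = 800 Pa / 440000 m = 1.82×10⁻³ Pa/m
Geostrophic balance (pressure-gradient force = Coriolis force):
V_g = (1/(fρ)) |∂P/∂n| = 1.82×10⁻³ / (1.25×10⁻⁴ × 1.14) = 12.8 m/s
Converting: 12.8 m/s × 1.944 = 25 knots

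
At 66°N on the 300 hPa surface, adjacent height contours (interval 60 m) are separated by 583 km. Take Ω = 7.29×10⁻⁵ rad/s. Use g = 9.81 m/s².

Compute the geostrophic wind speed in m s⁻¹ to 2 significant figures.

7.6 m s⁻¹

Coriolis parameter at 66°N:
f = 2Ω sin φ = 2 × 7.29×10⁻⁵ × sin 66° = 1.33×10⁻⁴ s⁻¹
Height gradient: |∂Z/∂n| = 60 m / 583000 m = 1.03×10⁻⁴
On a pressure surface, geostrophic balance gives V_g = (g/f)|∂Z/∂n|:
V_g = 9.81 × 1.03×10⁻⁴ / 1.33×10⁻⁴ = 7.58 m/s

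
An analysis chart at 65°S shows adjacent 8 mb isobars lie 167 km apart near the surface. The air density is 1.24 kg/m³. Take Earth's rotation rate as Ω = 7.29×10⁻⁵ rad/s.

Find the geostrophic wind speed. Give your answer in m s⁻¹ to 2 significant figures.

Coriolis parameter at 65°S:
f = 2Ω sin φ = 2 × 7.29×10⁻⁵ × sin 65° = 1.32×10⁻⁴ s⁻¹
Pressure gradient: |∂P/∂n| = 800 Pa / 167000 m = 4.79×10⁻³ Pa/m
Geostrophic balance (pressure-gradient force = Coriolis force):
V_g = (1/(fρ)) |∂P/∂n| = 4.79×10⁻³ / (1.32×10⁻⁴ × 1.24) = 29.2 m/s

29 m s⁻¹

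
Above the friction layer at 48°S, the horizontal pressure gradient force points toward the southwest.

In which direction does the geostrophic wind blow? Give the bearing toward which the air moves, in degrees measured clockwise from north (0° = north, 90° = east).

135°

The pressure-gradient force points toward the southwest (bearing 225°).
Geostrophic balance: in the Southern Hemisphere the Coriolis force deflects motion to the left, so the geostrophic wind blows 90° to the left of the pressure-gradient force (low pressure on the right).
Rotating 225° by 90° counterclockwise gives 135° — the wind blows toward the southeast.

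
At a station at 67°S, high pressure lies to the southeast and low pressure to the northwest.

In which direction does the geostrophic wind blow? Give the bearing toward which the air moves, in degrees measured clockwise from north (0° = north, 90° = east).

225°

The pressure-gradient force points toward the northwest (bearing 315°).
Geostrophic balance: in the Southern Hemisphere the Coriolis force deflects motion to the left, so the geostrophic wind blows 90° to the left of the pressure-gradient force (low pressure on the right).
Rotating 315° by 90° counterclockwise gives 225° — the wind blows toward the southwest.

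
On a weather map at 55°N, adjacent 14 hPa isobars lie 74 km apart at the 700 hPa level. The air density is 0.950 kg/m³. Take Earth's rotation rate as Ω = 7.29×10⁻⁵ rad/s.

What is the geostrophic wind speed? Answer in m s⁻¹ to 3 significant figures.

Coriolis parameter at 55°N:
f = 2Ω sin φ = 2 × 7.29×10⁻⁵ × sin 55° = 1.19×10⁻⁴ s⁻¹
Pressure gradient: |∂P/∂n| = 1400 Pa / 74000 m = 1.89×10⁻² Pa/m
Geostrophic balance (pressure-gradient force = Coriolis force):
V_g = (1/(fρ)) |∂P/∂n| = 1.89×10⁻² / (1.19×10⁻⁴ × 0.950) = 167 m/s

167 m s⁻¹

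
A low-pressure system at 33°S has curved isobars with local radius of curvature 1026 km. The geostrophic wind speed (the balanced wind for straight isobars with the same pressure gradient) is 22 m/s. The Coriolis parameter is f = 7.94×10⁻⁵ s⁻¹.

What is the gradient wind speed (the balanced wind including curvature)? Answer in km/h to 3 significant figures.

64.9 km/h

Around a low, centrifugal force acts outward with Coriolis, so pressure-gradient force balances both:
(1/ρ)|∂P/∂n| = fV + V²/R  →  V² + fR·V − fR·V_g = 0
With fR = 7.94×10⁻⁵ × 1026×10³ m = 81.5 m/s:
V = [−fR + √((fR)² + 4 fR V_g)]/2 = [−81.5 + √(81.5² + 4×81.5×22)]/2 = 18 m/s
Subgeostrophic (V < V_g = 22 m/s), as expected around a low.
Converting: 18 m/s × 3.6 = 64.9 km/h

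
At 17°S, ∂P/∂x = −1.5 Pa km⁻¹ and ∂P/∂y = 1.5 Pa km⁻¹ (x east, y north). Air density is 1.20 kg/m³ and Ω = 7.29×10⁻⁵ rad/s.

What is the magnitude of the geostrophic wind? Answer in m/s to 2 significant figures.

41 m/s

Coriolis parameter at 17°S:
f = 2Ω sin φ = 2 × 7.29×10⁻⁵ × sin 17° = 4.26×10⁻⁵ s⁻¹
In the Southern Hemisphere f is negative: f = −4.26×10⁻⁵ s⁻¹.
Component geostrophic relations (x east, y north):
u_g = −(1/(fρ)) ∂P/∂y,  v_g = (1/(fρ)) ∂P/∂x
u_g = −(1.5×10⁻³)/(−4.26×10⁻⁵ × 1.20) = 29.3 m/s;  v_g = (−1.5×10⁻³)/(−4.26×10⁻⁵ × 1.20) = 29.3 m/s
|V_g| = √(u_g² + v_g²) = 41.5 m/s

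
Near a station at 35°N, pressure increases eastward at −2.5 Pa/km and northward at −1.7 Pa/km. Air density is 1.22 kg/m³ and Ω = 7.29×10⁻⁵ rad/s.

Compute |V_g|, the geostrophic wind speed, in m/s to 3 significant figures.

Coriolis parameter at 35°N:
f = 2Ω sin φ = 2 × 7.29×10⁻⁵ × sin 35° = 8.36×10⁻⁵ s⁻¹
Component geostrophic relations (x east, y north):
u_g = −(1/(fρ)) ∂P/∂y,  v_g = (1/(fρ)) ∂P/∂x
u_g = −(−1.7×10⁻³)/(8.36×10⁻⁵ × 1.22) = 16.7 m/s;  v_g = (−2.5×10⁻³)/(8.36×10⁻⁵ × 1.22) = −24.5 m/s
|V_g| = √(u_g² + v_g²) = 29.6 m/s

29.6 m/s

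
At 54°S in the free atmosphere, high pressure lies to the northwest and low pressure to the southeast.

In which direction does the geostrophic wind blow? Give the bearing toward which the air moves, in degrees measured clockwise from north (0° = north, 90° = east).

045°

The pressure-gradient force points toward the southeast (bearing 135°).
Geostrophic balance: in the Southern Hemisphere the Coriolis force deflects motion to the left, so the geostrophic wind blows 90° to the left of the pressure-gradient force (low pressure on the right).
Rotating 135° by 90° counterclockwise gives 045° — the wind blows toward the northeast.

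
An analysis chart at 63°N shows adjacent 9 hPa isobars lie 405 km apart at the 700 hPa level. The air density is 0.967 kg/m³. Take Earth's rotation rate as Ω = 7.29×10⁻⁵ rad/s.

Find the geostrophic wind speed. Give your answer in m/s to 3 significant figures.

17.7 m/s

Coriolis parameter at 63°N:
f = 2Ω sin φ = 2 × 7.29×10⁻⁵ × sin 63° = 1.30×10⁻⁴ s⁻¹
Pressure gradient: |∂P/∂n| = 900 Pa / 405000 m = 2.22×10⁻³ Pa/m
Geostrophic balance (pressure-gradient force = Coriolis force):
V_g = (1/(fρ)) |∂P/∂n| = 2.22×10⁻³ / (1.30×10⁻⁴ × 0.967) = 17.7 m/s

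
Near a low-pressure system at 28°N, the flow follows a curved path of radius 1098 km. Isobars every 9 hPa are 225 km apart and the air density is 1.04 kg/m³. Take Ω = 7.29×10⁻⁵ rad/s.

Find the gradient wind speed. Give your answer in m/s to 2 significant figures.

Coriolis parameter at 28°N:
f = 2Ω sin φ = 2 × 7.29×10⁻⁵ × sin 28° = 6.84×10⁻⁵ s⁻¹
Pressure gradient: |∂P/∂n| = 900 Pa / 225000 m = 4.00×10⁻³ Pa/m
Geostrophic speed: V_g = |∂P/∂n|/(fρ) = 4.00×10⁻³/(6.84×10⁻⁵ × 1.04) = 56.2 m/s
Around a low, centrifugal force acts outward with Coriolis, so pressure-gradient force balances both:
(1/ρ)|∂P/∂n| = fV + V²/R  →  V² + fR·V − fR·V_g = 0
With fR = 6.84×10⁻⁵ × 1098×10³ m = 75.2 m/s:
V = [−fR + √((fR)² + 4 fR V_g)]/2 = [−75.2 + √(75.2² + 4×75.2×56.2)]/2 = 37.5 m/s
Subgeostrophic (V < V_g = 56.2 m/s), as expected around a low.

37 m/s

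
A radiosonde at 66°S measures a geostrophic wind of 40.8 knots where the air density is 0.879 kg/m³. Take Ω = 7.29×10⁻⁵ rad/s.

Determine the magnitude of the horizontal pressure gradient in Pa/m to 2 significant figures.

2.5×10⁻³ Pa/m

Coriolis parameter at 66°S:
f = 2Ω sin φ = 2 × 7.29×10⁻⁵ × sin 66° = 1.33×10⁻⁴ s⁻¹
Wind speed in SI: 40.8 knots = 21.0 m/s
Geostrophic balance rearranged: |∂P/∂n| = f ρ V_g
|∂P/∂n| = 1.33×10⁻⁴ × 0.879 × 21.0 = 2.46×10⁻³ Pa/m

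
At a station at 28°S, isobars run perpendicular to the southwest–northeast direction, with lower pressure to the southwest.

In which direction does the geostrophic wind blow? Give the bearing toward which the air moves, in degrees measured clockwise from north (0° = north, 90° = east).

135°

The pressure-gradient force points toward the southwest (bearing 225°).
Geostrophic balance: in the Southern Hemisphere the Coriolis force deflects motion to the left, so the geostrophic wind blows 90° to the left of the pressure-gradient force (low pressure on the right).
Rotating 225° by 90° counterclockwise gives 135° — the wind blows toward the southeast.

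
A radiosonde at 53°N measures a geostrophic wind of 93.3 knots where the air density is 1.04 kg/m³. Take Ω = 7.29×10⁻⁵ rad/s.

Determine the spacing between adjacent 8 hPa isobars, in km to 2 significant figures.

140 km

Coriolis parameter at 53°N:
f = 2Ω sin φ = 2 × 7.29×10⁻⁵ × sin 53° = 1.16×10⁻⁴ s⁻¹
Wind speed in SI: 93.3 knots = 48.0 m/s
Geostrophic balance rearranged: |∂P/∂n| = f ρ V_g
|∂P/∂n| = 1.16×10⁻⁴ × 1.04 × 48.0 = 5.81×10⁻³ Pa/m
Isobar spacing: Δn = ΔP/|∂P/∂n| = 800 Pa / 5.81×10⁻³ Pa/m = 137636 m ≈ 140 km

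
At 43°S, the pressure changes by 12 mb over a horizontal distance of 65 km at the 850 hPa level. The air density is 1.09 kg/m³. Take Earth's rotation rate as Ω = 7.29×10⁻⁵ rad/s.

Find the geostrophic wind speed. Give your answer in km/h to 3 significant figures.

Coriolis parameter at 43°S:
f = 2Ω sin φ = 2 × 7.29×10⁻⁵ × sin 43° = 9.94×10⁻⁵ s⁻¹
Pressure gradient: |∂P/∂n| = 1200 Pa / 65000 m = 1.85×10⁻² Pa/m
Geostrophic balance (pressure-gradient force = Coriolis force):
V_g = (1/(fρ)) |∂P/∂n| = 1.85×10⁻² / (9.94×10⁻⁵ × 1.09) = 170 m/s
Converting: 170 m/s × 3.6 = 613 km/h

613 km/h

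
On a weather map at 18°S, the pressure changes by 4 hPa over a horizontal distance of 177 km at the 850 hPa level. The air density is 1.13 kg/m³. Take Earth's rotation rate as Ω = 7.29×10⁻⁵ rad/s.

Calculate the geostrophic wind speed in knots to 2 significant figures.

86 knots

Coriolis parameter at 18°S:
f = 2Ω sin φ = 2 × 7.29×10⁻⁵ × sin 18° = 4.51×10⁻⁵ s⁻¹
Pressure gradient: |∂P/∂n| = 400 Pa / 177000 m = 2.26×10⁻³ Pa/m
Geostrophic balance (pressure-gradient force = Coriolis force):
V_g = (1/(fρ)) |∂P/∂n| = 2.26×10⁻³ / (4.51×10⁻⁵ × 1.13) = 44.4 m/s
Converting: 44.4 m/s × 1.944 = 86 knots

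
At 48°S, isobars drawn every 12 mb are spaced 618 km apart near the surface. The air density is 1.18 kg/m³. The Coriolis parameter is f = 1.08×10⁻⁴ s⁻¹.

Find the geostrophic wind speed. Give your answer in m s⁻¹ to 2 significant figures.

15 m s⁻¹

Pressure gradient: |∂P/∂n| = 1200 Pa / 618000 m = 1.94×10⁻³ Pa/m
Geostrophic balance (pressure-gradient force = Coriolis force):
V_g = (1/(fρ)) |∂P/∂n| = 1.94×10⁻³ / (1.08×10⁻⁴ × 1.18) = 15.2 m/s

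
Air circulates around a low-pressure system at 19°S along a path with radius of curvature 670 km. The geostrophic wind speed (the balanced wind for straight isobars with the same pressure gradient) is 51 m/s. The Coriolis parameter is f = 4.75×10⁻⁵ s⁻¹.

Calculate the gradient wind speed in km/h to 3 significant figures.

98.7 km/h

Around a low, centrifugal force acts outward with Coriolis, so pressure-gradient force balances both:
(1/ρ)|∂P/∂n| = fV + V²/R  →  V² + fR·V − fR·V_g = 0
With fR = 4.75×10⁻⁵ × 670×10³ m = 31.8 m/s:
V = [−fR + √((fR)² + 4 fR V_g)]/2 = [−31.8 + √(31.8² + 4×31.8×51)]/2 = 27.4 m/s
Subgeostrophic (V < V_g = 51 m/s), as expected around a low.
Converting: 27.4 m/s × 3.6 = 98.7 km/h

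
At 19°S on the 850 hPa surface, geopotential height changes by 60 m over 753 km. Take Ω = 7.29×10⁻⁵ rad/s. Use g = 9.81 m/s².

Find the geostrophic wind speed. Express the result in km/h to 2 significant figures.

59 km/h

Coriolis parameter at 19°S:
f = 2Ω sin φ = 2 × 7.29×10⁻⁵ × sin 19° = 4.75×10⁻⁵ s⁻¹
Height gradient: |∂Z/∂n| = 60 m / 753000 m = 7.97×10⁻⁵
On a pressure surface, geostrophic balance gives V_g = (g/f)|∂Z/∂n|:
V_g = 9.81 × 7.97×10⁻⁵ / 4.75×10⁻⁵ = 16.5 m/s
Converting: 16.5 m/s × 3.6 = 59 km/h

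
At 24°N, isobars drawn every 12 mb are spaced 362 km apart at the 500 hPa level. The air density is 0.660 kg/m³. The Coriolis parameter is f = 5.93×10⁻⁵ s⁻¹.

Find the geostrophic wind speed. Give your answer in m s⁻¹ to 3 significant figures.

Pressure gradient: |∂P/∂n| = 1200 Pa / 362000 m = 3.31×10⁻³ Pa/m
Geostrophic balance (pressure-gradient force = Coriolis force):
V_g = (1/(fρ)) |∂P/∂n| = 3.31×10⁻³ / (5.93×10⁻⁵ × 0.660) = 84.7 m/s

84.7 m s⁻¹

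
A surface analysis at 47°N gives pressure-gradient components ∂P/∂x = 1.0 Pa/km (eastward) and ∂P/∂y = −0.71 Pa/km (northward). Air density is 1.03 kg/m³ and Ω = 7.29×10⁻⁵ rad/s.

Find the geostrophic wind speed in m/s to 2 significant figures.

11 m/s

Coriolis parameter at 47°N:
f = 2Ω sin φ = 2 × 7.29×10⁻⁵ × sin 47° = 1.07×10⁻⁴ s⁻¹
Component geostrophic relations (x east, y north):
u_g = −(1/(fρ)) ∂P/∂y,  v_g = (1/(fρ)) ∂P/∂x
u_g = −(−0.71×10⁻³)/(1.07×10⁻⁴ × 1.03) = 6.46 m/s;  v_g = (1.0×10⁻³)/(1.07×10⁻⁴ × 1.03) = 9.10 m/s
|V_g| = √(u_g² + v_g²) = 11.2 m/s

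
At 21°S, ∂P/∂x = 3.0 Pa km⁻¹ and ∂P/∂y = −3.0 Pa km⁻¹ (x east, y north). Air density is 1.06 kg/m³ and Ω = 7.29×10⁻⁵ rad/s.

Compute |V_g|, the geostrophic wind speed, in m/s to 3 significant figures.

76.6 m/s

Coriolis parameter at 21°S:
f = 2Ω sin φ = 2 × 7.29×10⁻⁵ × sin 21° = 5.23×10⁻⁵ s⁻¹
In the Southern Hemisphere f is negative: f = −5.23×10⁻⁵ s⁻¹.
Component geostrophic relations (x east, y north):
u_g = −(1/(fρ)) ∂P/∂y,  v_g = (1/(fρ)) ∂P/∂x
u_g = −(−3.0×10⁻³)/(−5.23×10⁻⁵ × 1.06) = −54.2 m/s;  v_g = (3.0×10⁻³)/(−5.23×10⁻⁵ × 1.06) = −54.2 m/s
|V_g| = √(u_g² + v_g²) = 76.6 m/s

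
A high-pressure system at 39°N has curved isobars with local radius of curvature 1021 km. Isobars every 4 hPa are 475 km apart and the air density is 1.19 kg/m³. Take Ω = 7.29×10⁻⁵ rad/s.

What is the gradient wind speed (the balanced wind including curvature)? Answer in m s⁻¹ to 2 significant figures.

Coriolis parameter at 39°N:
f = 2Ω sin φ = 2 × 7.29×10⁻⁵ × sin 39° = 9.18×10⁻⁵ s⁻¹
Pressure gradient: |∂P/∂n| = 400 Pa / 475000 m = 8.42×10⁻⁴ Pa/m
Geostrophic speed: V_g = |∂P/∂n|/(fρ) = 8.42×10⁻⁴/(9.18×10⁻⁵ × 1.19) = 7.71 m/s
Around a high, pressure-gradient force acts outward with centrifugal, so Coriolis balances both:
fV = (1/ρ)|∂P/∂n| + V²/R  →  V² − fR·V + fR·V_g = 0
With fR = 9.18×10⁻⁵ × 1021×10³ m = 93.7 m/s:
V = [fR − √((fR)² − 4 fR V_g)]/2 = [93.7 − √(93.7² − 4×93.7×7.71)]/2 = 8.48 m/s
Supergeostrophic (V > V_g = 7.71 m/s), as expected around a high.

8.5 m s⁻¹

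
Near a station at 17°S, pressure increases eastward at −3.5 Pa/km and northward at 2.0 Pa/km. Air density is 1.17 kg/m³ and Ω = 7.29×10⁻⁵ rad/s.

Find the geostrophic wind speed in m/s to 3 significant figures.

Coriolis parameter at 17°S:
f = 2Ω sin φ = 2 × 7.29×10⁻⁵ × sin 17° = 4.26×10⁻⁵ s⁻¹
In the Southern Hemisphere f is negative: f = −4.26×10⁻⁵ s⁻¹.
Component geostrophic relations (x east, y north):
u_g = −(1/(fρ)) ∂P/∂y,  v_g = (1/(fρ)) ∂P/∂x
u_g = −(2.0×10⁻³)/(−4.26×10⁻⁵ × 1.17) = 40.1 m/s;  v_g = (−3.5×10⁻³)/(−4.26×10⁻⁵ × 1.17) = 70.2 m/s
|V_g| = √(u_g² + v_g²) = 80.8 m/s

80.8 m/s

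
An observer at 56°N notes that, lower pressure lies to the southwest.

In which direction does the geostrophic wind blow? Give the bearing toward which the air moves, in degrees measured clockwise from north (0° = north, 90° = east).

315°

The pressure-gradient force points toward the southwest (bearing 225°).
Geostrophic balance: in the Northern Hemisphere the Coriolis force deflects motion to the right, so the geostrophic wind blows 90° to the right of the pressure-gradient force (low pressure on the left).
Rotating 225° by 90° clockwise gives 315° — the wind blows toward the northwest.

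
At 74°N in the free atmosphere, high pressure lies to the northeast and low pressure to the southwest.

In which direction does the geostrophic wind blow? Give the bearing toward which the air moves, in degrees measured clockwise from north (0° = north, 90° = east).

The pressure-gradient force points toward the southwest (bearing 225°).
Geostrophic balance: in the Northern Hemisphere the Coriolis force deflects motion to the right, so the geostrophic wind blows 90° to the right of the pressure-gradient force (low pressure on the left).
Rotating 225° by 90° clockwise gives 315° — the wind blows toward the northwest.

315°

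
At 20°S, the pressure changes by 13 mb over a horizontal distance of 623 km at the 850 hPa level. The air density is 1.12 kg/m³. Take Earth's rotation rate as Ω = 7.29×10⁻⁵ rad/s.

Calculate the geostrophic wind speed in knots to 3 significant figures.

Coriolis parameter at 20°S:
f = 2Ω sin φ = 2 × 7.29×10⁻⁵ × sin 20° = 4.99×10⁻⁵ s⁻¹
Pressure gradient: |∂P/∂n| = 1300 Pa / 623000 m = 2.09×10⁻³ Pa/m
Geostrophic balance (pressure-gradient force = Coriolis force):
V_g = (1/(fρ)) |∂P/∂n| = 2.09×10⁻³ / (4.99×10⁻⁵ × 1.12) = 37.4 m/s
Converting: 37.4 m/s × 1.944 = 72.6 knots

72.6 knots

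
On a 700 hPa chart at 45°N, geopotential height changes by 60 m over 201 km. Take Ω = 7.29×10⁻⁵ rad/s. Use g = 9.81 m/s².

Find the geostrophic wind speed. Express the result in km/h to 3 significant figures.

Coriolis parameter at 45°N:
f = 2Ω sin φ = 2 × 7.29×10⁻⁵ × sin 45° = 1.03×10⁻⁴ s⁻¹
Height gradient: |∂Z/∂n| = 60 m / 201000 m = 2.99×10⁻⁴
On a pressure surface, geostrophic balance gives V_g = (g/f)|∂Z/∂n|:
V_g = 9.81 × 2.99×10⁻⁴ / 1.03×10⁻⁴ = 28.4 m/s
Converting: 28.4 m/s × 3.6 = 102 km/h

102 km/h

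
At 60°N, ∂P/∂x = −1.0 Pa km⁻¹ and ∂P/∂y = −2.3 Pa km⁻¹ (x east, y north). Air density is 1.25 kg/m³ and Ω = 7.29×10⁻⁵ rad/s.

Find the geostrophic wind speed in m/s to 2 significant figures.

Coriolis parameter at 60°N:
f = 2Ω sin φ = 2 × 7.29×10⁻⁵ × sin 60° = 1.26×10⁻⁴ s⁻¹
Component geostrophic relations (x east, y north):
u_g = −(1/(fρ)) ∂P/∂y,  v_g = (1/(fρ)) ∂P/∂x
u_g = −(−2.3×10⁻³)/(1.26×10⁻⁴ × 1.25) = 14.6 m/s;  v_g = (−1.0×10⁻³)/(1.26×10⁻⁴ × 1.25) = −6.34 m/s
|V_g| = √(u_g² + v_g²) = 15.9 m/s

16 m/s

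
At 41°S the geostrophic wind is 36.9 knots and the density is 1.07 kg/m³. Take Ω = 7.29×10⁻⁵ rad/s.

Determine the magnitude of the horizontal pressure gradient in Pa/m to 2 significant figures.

1.9×10⁻³ Pa/m

Coriolis parameter at 41°S:
f = 2Ω sin φ = 2 × 7.29×10⁻⁵ × sin 41° = 9.57×10⁻⁵ s⁻¹
Wind speed in SI: 36.9 knots = 19.0 m/s
Geostrophic balance rearranged: |∂P/∂n| = f ρ V_g
|∂P/∂n| = 9.57×10⁻⁵ × 1.07 × 19.0 = 1.94×10⁻³ Pa/m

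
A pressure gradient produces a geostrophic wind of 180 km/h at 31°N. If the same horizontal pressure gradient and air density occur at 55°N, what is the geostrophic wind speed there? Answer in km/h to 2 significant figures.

With the same pressure gradient and density, V_g ∝ 1/f ∝ 1/sin φ.
V₂ = V₁ · sin φ₁ / sin φ₂ = 180 × sin 31° / sin 55°
V₂ = 180 × 0.5150/0.8192 = 110 km/h

110 km/h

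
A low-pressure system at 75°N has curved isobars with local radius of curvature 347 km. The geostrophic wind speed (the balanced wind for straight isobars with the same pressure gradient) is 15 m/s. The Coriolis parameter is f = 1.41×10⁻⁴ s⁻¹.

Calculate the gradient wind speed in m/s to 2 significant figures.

Around a low, centrifugal force acts outward with Coriolis, so pressure-gradient force balances both:
(1/ρ)|∂P/∂n| = fV + V²/R  →  V² + fR·V − fR·V_g = 0
With fR = 1.41×10⁻⁴ × 347×10³ m = 48.9 m/s:
V = [−fR + √((fR)² + 4 fR V_g)]/2 = [−48.9 + √(48.9² + 4×48.9×15)]/2 = 12 m/s
Subgeostrophic (V < V_g = 15 m/s), as expected around a low.

12 m/s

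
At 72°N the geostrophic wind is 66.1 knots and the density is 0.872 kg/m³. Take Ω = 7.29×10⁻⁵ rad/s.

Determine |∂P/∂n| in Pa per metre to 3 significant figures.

4.11×10⁻³ Pa/m

Coriolis parameter at 72°N:
f = 2Ω sin φ = 2 × 7.29×10⁻⁵ × sin 72° = 1.39×10⁻⁴ s⁻¹
Wind speed in SI: 66.1 knots = 34.0 m/s
Geostrophic balance rearranged: |∂P/∂n| = f ρ V_g
|∂P/∂n| = 1.39×10⁻⁴ × 0.872 × 34.0 = 4.11×10⁻³ Pa/m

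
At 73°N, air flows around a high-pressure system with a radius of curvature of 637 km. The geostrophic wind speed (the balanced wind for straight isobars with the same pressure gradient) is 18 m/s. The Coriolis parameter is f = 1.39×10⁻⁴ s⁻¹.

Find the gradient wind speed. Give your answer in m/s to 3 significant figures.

Around a high, pressure-gradient force acts outward with centrifugal, so Coriolis balances both:
fV = (1/ρ)|∂P/∂n| + V²/R  →  V² − fR·V + fR·V_g = 0
With fR = 1.39×10⁻⁴ × 637×10³ m = 88.5 m/s:
V = [fR − √((fR)² − 4 fR V_g)]/2 = [88.5 − √(88.5² − 4×88.5×18)]/2 = 25.1 m/s
Supergeostrophic (V > V_g = 18 m/s), as expected around a high.

25.1 m/s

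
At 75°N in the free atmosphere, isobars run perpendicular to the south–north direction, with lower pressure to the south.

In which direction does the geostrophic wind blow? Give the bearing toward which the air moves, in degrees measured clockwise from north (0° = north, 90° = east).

270°

The pressure-gradient force points toward the south (bearing 180°).
Geostrophic balance: in the Northern Hemisphere the Coriolis force deflects motion to the right, so the geostrophic wind blows 90° to the right of the pressure-gradient force (low pressure on the left).
Rotating 180° by 90° clockwise gives 270° — the wind blows toward the west.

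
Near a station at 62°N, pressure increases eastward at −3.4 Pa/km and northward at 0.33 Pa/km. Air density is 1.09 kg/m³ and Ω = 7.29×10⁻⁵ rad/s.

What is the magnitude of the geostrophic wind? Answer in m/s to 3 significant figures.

Coriolis parameter at 62°N:
f = 2Ω sin φ = 2 × 7.29×10⁻⁵ × sin 62° = 1.29×10⁻⁴ s⁻¹
Component geostrophic relations (x east, y north):
u_g = −(1/(fρ)) ∂P/∂y,  v_g = (1/(fρ)) ∂P/∂x
u_g = −(0.33×10⁻³)/(1.29×10⁻⁴ × 1.09) = −2.35 m/s;  v_g = (−3.4×10⁻³)/(1.29×10⁻⁴ × 1.09) = −24.2 m/s
|V_g| = √(u_g² + v_g²) = 24.3 m/s

24.3 m/s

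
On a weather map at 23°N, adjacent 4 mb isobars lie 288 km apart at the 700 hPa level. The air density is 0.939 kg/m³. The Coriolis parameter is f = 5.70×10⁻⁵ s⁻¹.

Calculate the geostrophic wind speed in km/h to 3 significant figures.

93.4 km/h

Pressure gradient: |∂P/∂n| = 400 Pa / 288000 m = 1.39×10⁻³ Pa/m
Geostrophic balance (pressure-gradient force = Coriolis force):
V_g = (1/(fρ)) |∂P/∂n| = 1.39×10⁻³ / (5.70×10⁻⁵ × 0.939) = 25.9 m/s
Converting: 25.9 m/s × 3.6 = 93.4 km/h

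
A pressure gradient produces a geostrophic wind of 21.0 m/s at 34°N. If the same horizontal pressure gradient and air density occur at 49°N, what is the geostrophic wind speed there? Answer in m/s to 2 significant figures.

With the same pressure gradient and density, V_g ∝ 1/f ∝ 1/sin φ.
V₂ = V₁ · sin φ₁ / sin φ₂ = 21.0 × sin 34° / sin 49°
V₂ = 21.0 × 0.5592/0.7547 = 16 m/s

16 m/s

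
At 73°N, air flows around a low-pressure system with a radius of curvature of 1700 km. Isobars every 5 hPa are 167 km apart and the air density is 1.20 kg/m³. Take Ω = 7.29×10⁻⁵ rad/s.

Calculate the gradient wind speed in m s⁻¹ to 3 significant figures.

16.7 m s⁻¹

Coriolis parameter at 73°N:
f = 2Ω sin φ = 2 × 7.29×10⁻⁵ × sin 73° = 1.39×10⁻⁴ s⁻¹
Pressure gradient: |∂P/∂n| = 500 Pa / 167000 m = 2.99×10⁻³ Pa/m
Geostrophic speed: V_g = |∂P/∂n|/(fρ) = 2.99×10⁻³/(1.39×10⁻⁴ × 1.20) = 17.9 m/s
Around a low, centrifugal force acts outward with Coriolis, so pressure-gradient force balances both:
(1/ρ)|∂P/∂n| = fV + V²/R  →  V² + fR·V − fR·V_g = 0
With fR = 1.39×10⁻⁴ × 1700×10³ m = 237 m/s:
V = [−fR + √((fR)² + 4 fR V_g)]/2 = [−237 + √(237² + 4×237×17.9)]/2 = 16.7 m/s
Subgeostrophic (V < V_g = 17.9 m/s), as expected around a low.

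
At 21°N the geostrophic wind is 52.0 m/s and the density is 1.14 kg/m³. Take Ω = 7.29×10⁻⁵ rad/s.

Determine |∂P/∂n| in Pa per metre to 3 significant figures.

3.10×10⁻³ Pa/m

Coriolis parameter at 21°N:
f = 2Ω sin φ = 2 × 7.29×10⁻⁵ × sin 21° = 5.23×10⁻⁵ s⁻¹
Geostrophic balance rearranged: |∂P/∂n| = f ρ V_g
|∂P/∂n| = 5.23×10⁻⁵ × 1.14 × 52.0 = 3.10×10⁻³ Pa/m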